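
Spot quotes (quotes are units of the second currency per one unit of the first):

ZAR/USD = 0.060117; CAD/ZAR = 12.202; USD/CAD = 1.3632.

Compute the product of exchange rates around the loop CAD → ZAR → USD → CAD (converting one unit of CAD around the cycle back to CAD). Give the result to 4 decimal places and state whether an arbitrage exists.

Around CAD → ZAR → USD → CAD: 1 × 12.202 × 0.060117 × 1.3632 = 0.999972
Product ≈ 1 (deviation 0.003%, within rounding noise).

1.0000 (no arbitrage)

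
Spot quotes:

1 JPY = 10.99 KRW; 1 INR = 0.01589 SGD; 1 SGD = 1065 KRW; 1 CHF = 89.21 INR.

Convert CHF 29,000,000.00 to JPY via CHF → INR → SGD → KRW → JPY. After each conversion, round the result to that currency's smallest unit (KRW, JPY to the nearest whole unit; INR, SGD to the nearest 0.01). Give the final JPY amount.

JPY 3,983,706,643

CHF 29,000,000.00 × 89.21 = INR 2,587,090,000.00
INR 2,587,090,000.00 × 0.01589 = SGD 41,108,860.10
SGD 41,108,860.10 × 1065 = KRW 43,780,936,006
KRW 43,780,936,006 ÷ 10.99 = JPY 3,983,706,643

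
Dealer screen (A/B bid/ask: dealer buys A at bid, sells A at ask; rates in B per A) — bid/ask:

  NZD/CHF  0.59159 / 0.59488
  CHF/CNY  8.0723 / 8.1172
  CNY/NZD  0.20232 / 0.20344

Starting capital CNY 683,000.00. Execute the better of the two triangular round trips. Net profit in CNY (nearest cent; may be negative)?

Net profit: CNY 12,262.40

Best loop CNY → CHF → NZD → CNY:
CNY 683,000.00 ÷ 8.1172 (buy CHF at ask) = CHF 84,142.32
CHF 84,142.32 ÷ 0.59488 (buy NZD at ask) = NZD 141,444.18
NZD 141,444.18 ÷ 0.20344 (buy CNY at ask) = CNY 695,262.40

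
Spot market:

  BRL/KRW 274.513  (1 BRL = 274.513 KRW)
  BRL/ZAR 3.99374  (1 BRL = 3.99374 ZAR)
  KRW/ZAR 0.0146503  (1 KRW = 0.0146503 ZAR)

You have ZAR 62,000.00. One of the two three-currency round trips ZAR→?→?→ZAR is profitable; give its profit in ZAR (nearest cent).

Profitable loop is ZAR → BRL → KRW → ZAR:
ZAR 62,000.00 ÷ 3.99374 = BRL 15,524.30
BRL 15,524.30 × 274.513 = KRW 4,261,621
KRW 4,261,621 × 0.0146503 = ZAR 62,434.03
Profit = ZAR 62,434.03 − ZAR 62,000.00

Profit: ZAR 434.03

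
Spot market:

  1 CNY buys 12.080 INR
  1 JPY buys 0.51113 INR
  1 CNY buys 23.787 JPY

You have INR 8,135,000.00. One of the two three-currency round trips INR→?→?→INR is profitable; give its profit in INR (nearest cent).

Profit: INR 52,695.21

Profitable loop is INR → CNY → JPY → INR:
INR 8,135,000.00 ÷ 12.080 = CNY 673,427.15
CNY 673,427.15 × 23.787 = JPY 16,018,812
JPY 16,018,812 × 0.51113 = INR 8,187,695.21
Profit = INR 8,187,695.21 − INR 8,135,000.00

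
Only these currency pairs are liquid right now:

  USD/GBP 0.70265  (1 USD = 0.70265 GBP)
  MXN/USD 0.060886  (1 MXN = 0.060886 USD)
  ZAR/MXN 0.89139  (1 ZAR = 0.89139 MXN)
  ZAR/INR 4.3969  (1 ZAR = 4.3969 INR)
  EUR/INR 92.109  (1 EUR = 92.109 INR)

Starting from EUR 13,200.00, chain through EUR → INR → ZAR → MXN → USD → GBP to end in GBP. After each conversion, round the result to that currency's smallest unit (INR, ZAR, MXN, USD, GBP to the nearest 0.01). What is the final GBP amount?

GBP 10,545.17

EUR 13,200.00 × 92.109 = INR 1,215,838.80
INR 1,215,838.80 ÷ 4.3969 = ZAR 276,521.82
ZAR 276,521.82 × 0.89139 = MXN 246,488.79
MXN 246,488.79 × 0.060886 = USD 15,007.72
USD 15,007.72 × 0.70265 = GBP 10,545.17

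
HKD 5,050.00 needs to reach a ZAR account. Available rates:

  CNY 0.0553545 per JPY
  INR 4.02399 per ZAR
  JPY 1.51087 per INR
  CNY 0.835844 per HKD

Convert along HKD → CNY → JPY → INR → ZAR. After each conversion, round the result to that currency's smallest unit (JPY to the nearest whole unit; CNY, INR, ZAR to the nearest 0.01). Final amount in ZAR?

HKD 5,050.00 × 0.835844 = CNY 4,221.01
CNY 4,221.01 ÷ 0.0553545 = JPY 76,254
JPY 76,254 ÷ 1.51087 = INR 50,470.26
INR 50,470.26 ÷ 4.02399 = ZAR 12,542.34

ZAR 12,542.34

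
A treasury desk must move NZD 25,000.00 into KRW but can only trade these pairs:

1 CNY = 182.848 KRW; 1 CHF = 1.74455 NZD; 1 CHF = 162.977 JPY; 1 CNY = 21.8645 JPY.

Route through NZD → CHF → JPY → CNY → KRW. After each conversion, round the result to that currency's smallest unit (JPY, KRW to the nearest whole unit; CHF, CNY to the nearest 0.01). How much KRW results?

KRW 19,531,406

NZD 25,000.00 ÷ 1.74455 = CHF 14,330.34
CHF 14,330.34 × 162.977 = JPY 2,335,516
JPY 2,335,516 ÷ 21.8645 = CNY 106,817.72
CNY 106,817.72 × 182.848 = KRW 19,531,406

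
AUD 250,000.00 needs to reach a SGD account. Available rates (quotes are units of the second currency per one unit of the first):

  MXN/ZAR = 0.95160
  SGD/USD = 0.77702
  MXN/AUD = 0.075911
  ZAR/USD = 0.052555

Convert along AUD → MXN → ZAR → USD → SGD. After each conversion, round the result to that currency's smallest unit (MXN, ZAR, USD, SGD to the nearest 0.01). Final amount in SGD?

SGD 211,968.62

AUD 250,000.00 ÷ 0.075911 = MXN 3,293,330.35
MXN 3,293,330.35 × 0.95160 = ZAR 3,133,933.16
ZAR 3,133,933.16 × 0.052555 = USD 164,703.86
USD 164,703.86 ÷ 0.77702 = SGD 211,968.62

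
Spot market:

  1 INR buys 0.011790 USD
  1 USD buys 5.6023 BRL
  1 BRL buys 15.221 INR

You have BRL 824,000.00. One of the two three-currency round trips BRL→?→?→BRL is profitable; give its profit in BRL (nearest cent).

Profitable loop is BRL → INR → USD → BRL:
BRL 824,000.00 × 15.221 = INR 12,542,104.00
INR 12,542,104.00 × 0.011790 = USD 147,871.41
USD 147,871.41 × 5.6023 = BRL 828,419.98
Profit = BRL 828,419.98 − BRL 824,000.00

Profit: BRL 4,419.98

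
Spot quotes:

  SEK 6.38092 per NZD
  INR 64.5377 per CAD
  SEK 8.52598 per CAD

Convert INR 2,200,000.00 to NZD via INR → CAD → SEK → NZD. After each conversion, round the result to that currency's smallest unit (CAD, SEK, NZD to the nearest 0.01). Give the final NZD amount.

NZD 45,548.09

INR 2,200,000.00 ÷ 64.5377 = CAD 34,088.60
CAD 34,088.60 × 8.52598 = SEK 290,638.72
SEK 290,638.72 ÷ 6.38092 = NZD 45,548.09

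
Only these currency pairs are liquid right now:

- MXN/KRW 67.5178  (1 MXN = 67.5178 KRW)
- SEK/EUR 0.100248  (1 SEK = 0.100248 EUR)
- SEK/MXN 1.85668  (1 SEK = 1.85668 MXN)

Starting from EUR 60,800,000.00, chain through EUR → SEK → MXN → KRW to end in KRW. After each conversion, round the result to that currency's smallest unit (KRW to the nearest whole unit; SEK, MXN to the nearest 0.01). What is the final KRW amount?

KRW 76,029,687,309

EUR 60,800,000.00 ÷ 0.100248 = SEK 606,495,890.19
SEK 606,495,890.19 × 1.85668 = MXN 1,126,068,789.40
MXN 1,126,068,789.40 × 67.5178 = KRW 76,029,687,309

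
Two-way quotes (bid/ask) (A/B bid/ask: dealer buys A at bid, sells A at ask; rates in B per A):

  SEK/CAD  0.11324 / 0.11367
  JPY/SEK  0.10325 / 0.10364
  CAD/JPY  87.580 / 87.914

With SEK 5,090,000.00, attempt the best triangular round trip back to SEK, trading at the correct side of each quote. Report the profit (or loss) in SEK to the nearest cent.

Best loop SEK → CAD → JPY → SEK:
SEK 5,090,000.00 × 0.11324 (sell SEK at bid) = CAD 576,391.60
CAD 576,391.60 × 87.580 (sell CAD at bid) = JPY 50,480,376
JPY 50,480,376 × 0.10325 (sell JPY at bid) = SEK 5,212,098.86

Net profit: SEK 122,098.86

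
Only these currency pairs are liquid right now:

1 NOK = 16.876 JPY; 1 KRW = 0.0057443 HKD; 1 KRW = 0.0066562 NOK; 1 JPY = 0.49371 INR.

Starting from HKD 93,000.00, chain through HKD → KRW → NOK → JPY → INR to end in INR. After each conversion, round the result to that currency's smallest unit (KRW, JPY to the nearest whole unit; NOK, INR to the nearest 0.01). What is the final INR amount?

INR 897,870.39

HKD 93,000.00 ÷ 0.0057443 = KRW 16,189,962
KRW 16,189,962 × 0.0066562 = NOK 107,763.63
NOK 107,763.63 × 16.876 = JPY 1,818,619
JPY 1,818,619 × 0.49371 = INR 897,870.39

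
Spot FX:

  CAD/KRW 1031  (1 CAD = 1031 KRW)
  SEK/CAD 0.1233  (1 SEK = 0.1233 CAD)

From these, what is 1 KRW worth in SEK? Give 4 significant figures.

KRW/SEK = 0.007866

1 KRW ÷ 1031 = 0.000969932 CAD
0.000969932 CAD ÷ 0.1233 = 0.00786644 SEK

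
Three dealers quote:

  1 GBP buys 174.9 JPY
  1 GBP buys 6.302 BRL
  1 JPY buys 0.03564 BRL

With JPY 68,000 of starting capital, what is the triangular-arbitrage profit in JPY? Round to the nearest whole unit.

Profit: JPY 748

Profitable loop is JPY → GBP → BRL → JPY:
JPY 68,000 ÷ 174.9 = GBP 388.79
GBP 388.79 × 6.302 = BRL 2,450.18
BRL 2,450.18 ÷ 0.03564 = JPY 68,748
Profit = JPY 68,748 − JPY 68,000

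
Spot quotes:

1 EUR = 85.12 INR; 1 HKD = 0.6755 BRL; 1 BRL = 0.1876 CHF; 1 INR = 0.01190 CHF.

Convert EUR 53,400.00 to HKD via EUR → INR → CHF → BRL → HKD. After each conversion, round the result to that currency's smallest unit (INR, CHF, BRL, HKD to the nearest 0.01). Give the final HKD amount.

HKD 426,836.62

EUR 53,400.00 × 85.12 = INR 4,545,408.00
INR 4,545,408.00 × 0.01190 = CHF 54,090.36
CHF 54,090.36 ÷ 0.1876 = BRL 288,328.14
BRL 288,328.14 ÷ 0.6755 = HKD 426,836.62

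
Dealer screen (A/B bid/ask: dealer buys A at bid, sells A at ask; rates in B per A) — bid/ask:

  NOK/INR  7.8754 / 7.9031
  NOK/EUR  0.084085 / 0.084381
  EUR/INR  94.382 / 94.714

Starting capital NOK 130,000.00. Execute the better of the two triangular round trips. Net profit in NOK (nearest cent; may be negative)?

Net profit: NOK 543.00

Best loop NOK → EUR → INR → NOK:
NOK 130,000.00 × 0.084085 (sell NOK at bid) = EUR 10,931.05
EUR 10,931.05 × 94.382 (sell EUR at bid) = INR 1,031,694.36
INR 1,031,694.36 ÷ 7.9031 (buy NOK at ask) = NOK 130,543.00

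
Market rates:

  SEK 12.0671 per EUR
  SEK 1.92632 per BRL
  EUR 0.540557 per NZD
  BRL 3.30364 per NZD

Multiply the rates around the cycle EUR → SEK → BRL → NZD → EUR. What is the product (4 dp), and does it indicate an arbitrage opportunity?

1.0250 (arbitrage exists)

Around EUR → SEK → BRL → NZD → EUR: 1 × 12.0671 ÷ 1.92632 ÷ 3.30364 × 0.540557 = 1.024999
Product > 1; profitable direction is EUR → SEK → BRL → NZD → EUR.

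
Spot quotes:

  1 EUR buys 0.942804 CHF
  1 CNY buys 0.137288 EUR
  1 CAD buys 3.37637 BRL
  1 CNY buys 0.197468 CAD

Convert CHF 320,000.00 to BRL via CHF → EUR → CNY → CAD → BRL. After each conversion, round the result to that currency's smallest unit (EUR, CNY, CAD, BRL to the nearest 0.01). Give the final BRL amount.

BRL 1,648,324.62

CHF 320,000.00 ÷ 0.942804 = EUR 339,413.07
EUR 339,413.07 ÷ 0.137288 = CNY 2,472,270.48
CNY 2,472,270.48 × 0.197468 = CAD 488,194.31
CAD 488,194.31 × 3.37637 = BRL 1,648,324.62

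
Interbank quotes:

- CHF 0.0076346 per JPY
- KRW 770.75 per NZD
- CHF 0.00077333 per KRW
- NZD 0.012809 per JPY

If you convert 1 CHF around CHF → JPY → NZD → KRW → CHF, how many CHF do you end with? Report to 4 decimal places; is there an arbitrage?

Around CHF → JPY → NZD → KRW → CHF: 1 ÷ 0.0076346 × 0.012809 × 770.75 × 0.00077333 = 1.000017
Product ≈ 1 (deviation 0.002%, within rounding noise).

1.0000 (no arbitrage)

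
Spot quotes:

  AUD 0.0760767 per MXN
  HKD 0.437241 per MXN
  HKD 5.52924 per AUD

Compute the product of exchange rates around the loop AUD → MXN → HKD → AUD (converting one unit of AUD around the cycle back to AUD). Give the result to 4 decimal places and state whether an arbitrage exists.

Around AUD → MXN → HKD → AUD: 1 ÷ 0.0760767 × 0.437241 ÷ 5.52924 = 1.039450
Product > 1; profitable direction is AUD → MXN → HKD → AUD.

1.0395 (arbitrage exists)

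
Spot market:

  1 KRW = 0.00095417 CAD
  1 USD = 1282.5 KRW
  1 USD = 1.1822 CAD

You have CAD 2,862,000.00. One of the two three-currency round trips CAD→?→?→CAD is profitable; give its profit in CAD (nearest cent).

Profitable loop is CAD → USD → KRW → CAD:
CAD 2,862,000.00 ÷ 1.1822 = USD 2,420,910.17
USD 2,420,910.17 × 1282.5 = KRW 3,104,817,290
KRW 3,104,817,290 × 0.00095417 = CAD 2,962,523.51
Profit = CAD 2,962,523.51 − CAD 2,862,000.00

Profit: CAD 100,523.51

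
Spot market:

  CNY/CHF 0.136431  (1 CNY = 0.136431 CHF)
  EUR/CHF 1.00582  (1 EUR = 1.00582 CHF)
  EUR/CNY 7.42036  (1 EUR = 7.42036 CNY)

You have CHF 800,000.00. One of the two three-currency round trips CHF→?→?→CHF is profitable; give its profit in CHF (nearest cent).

Profit: CHF 5,207.40

Profitable loop is CHF → EUR → CNY → CHF:
CHF 800,000.00 ÷ 1.00582 = EUR 795,370.94
EUR 795,370.94 × 7.42036 = CNY 5,901,938.72
CNY 5,901,938.72 × 0.136431 = CHF 805,207.40
Profit = CHF 805,207.40 − CHF 800,000.00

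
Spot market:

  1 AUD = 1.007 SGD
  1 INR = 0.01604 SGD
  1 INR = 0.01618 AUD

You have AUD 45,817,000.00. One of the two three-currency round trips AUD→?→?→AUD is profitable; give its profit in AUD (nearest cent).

Profitable loop is AUD → SGD → INR → AUD:
AUD 45,817,000.00 × 1.007 = SGD 46,137,719.00
SGD 46,137,719.00 ÷ 0.01604 = INR 2,876,416,396.51
INR 2,876,416,396.51 × 0.01618 = AUD 46,540,417.30
Profit = AUD 46,540,417.30 − AUD 45,817,000.00

Profit: AUD 723,417.30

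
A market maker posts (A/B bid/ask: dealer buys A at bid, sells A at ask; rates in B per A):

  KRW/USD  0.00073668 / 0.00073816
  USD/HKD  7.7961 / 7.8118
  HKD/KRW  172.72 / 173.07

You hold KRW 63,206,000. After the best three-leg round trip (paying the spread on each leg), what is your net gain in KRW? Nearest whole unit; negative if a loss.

Net profit: KRW 127,704

Best loop KRW → HKD → USD → KRW:
KRW 63,206,000 ÷ 173.07 (buy HKD at ask) = HKD 365,204.83
HKD 365,204.83 ÷ 7.8118 (buy USD at ask) = USD 46,750.41
USD 46,750.41 ÷ 0.00073816 (buy KRW at ask) = KRW 63,333,704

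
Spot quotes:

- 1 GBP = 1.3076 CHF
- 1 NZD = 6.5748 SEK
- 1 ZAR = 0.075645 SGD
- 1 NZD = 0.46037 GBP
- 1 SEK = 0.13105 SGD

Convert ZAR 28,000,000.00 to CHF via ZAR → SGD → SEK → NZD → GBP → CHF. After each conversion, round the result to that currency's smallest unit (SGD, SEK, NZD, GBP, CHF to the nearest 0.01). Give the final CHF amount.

ZAR 28,000,000.00 × 0.075645 = SGD 2,118,060.00
SGD 2,118,060.00 ÷ 0.13105 = SEK 16,162,228.16
SEK 16,162,228.16 ÷ 6.5748 = NZD 2,458,208.33
NZD 2,458,208.33 × 0.46037 = GBP 1,131,685.37
GBP 1,131,685.37 × 1.3076 = CHF 1,479,791.79

CHF 1,479,791.79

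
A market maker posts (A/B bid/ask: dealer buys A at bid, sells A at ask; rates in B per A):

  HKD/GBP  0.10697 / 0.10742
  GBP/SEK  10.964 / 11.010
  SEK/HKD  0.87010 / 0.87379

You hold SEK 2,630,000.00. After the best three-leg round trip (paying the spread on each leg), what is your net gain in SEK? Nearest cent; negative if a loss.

Net profit: SEK 53,835.79

Best loop SEK → HKD → GBP → SEK:
SEK 2,630,000.00 × 0.87010 (sell SEK at bid) = HKD 2,288,363.00
HKD 2,288,363.00 × 0.10697 (sell HKD at bid) = GBP 244,786.19
GBP 244,786.19 × 10.964 (sell GBP at bid) = SEK 2,683,835.79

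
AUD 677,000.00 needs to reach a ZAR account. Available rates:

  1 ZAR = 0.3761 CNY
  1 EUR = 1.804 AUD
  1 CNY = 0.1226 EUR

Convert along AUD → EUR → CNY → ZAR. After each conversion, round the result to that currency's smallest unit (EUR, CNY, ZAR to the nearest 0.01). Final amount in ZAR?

ZAR 8,138,761.63

AUD 677,000.00 ÷ 1.804 = EUR 375,277.16
EUR 375,277.16 ÷ 0.1226 = CNY 3,060,988.25
CNY 3,060,988.25 ÷ 0.3761 = ZAR 8,138,761.63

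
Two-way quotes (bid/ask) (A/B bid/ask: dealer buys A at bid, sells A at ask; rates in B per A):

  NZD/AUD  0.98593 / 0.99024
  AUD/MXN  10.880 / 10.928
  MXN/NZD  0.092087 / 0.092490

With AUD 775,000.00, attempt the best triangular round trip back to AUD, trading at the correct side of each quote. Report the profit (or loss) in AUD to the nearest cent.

Best loop AUD → NZD → MXN → AUD:
AUD 775,000.00 ÷ 0.99024 (buy NZD at ask) = NZD 782,638.55
NZD 782,638.55 ÷ 0.092490 (buy MXN at ask) = MXN 8,461,872.12
MXN 8,461,872.12 ÷ 10.928 (buy AUD at ask) = AUD 774,329.44

Net result: AUD -670.56 (no profitable arbitrage after spreads)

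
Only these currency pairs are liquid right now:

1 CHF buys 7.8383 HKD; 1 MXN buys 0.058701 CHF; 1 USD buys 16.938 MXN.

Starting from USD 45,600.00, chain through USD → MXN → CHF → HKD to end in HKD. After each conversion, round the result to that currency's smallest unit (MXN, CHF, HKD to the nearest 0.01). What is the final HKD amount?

HKD 355,381.15

USD 45,600.00 × 16.938 = MXN 772,372.80
MXN 772,372.80 × 0.058701 = CHF 45,339.06
CHF 45,339.06 × 7.8383 = HKD 355,381.15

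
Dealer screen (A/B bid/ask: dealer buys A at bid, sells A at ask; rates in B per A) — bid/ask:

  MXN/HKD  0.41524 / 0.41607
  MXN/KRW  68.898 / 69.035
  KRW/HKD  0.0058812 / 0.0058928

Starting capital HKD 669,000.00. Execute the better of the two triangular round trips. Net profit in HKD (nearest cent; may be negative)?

Net profit: HKD 13,864.08

Best loop HKD → KRW → MXN → HKD:
HKD 669,000.00 ÷ 0.0058928 (buy KRW at ask) = KRW 113,528,374
KRW 113,528,374 ÷ 69.035 (buy MXN at ask) = MXN 1,644,504.58
MXN 1,644,504.58 × 0.41524 (sell MXN at bid) = HKD 682,864.08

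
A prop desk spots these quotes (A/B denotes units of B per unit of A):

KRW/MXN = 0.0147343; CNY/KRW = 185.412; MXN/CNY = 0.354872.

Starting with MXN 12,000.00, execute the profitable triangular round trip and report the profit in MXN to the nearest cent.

Profitable loop is MXN → KRW → CNY → MXN:
MXN 12,000.00 ÷ 0.0147343 = KRW 814,426
KRW 814,426 ÷ 185.412 = CNY 4,392.52
CNY 4,392.52 ÷ 0.354872 = MXN 12,377.76
Profit = MXN 12,377.76 − MXN 12,000.00

Profit: MXN 377.76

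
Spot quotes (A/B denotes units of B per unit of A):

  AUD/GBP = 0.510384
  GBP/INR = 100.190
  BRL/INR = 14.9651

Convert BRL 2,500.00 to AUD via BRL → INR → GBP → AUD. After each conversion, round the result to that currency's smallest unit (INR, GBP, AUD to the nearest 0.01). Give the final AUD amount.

BRL 2,500.00 × 14.9651 = INR 37,412.75
INR 37,412.75 ÷ 100.190 = GBP 373.42
GBP 373.42 ÷ 0.510384 = AUD 731.65

AUD 731.65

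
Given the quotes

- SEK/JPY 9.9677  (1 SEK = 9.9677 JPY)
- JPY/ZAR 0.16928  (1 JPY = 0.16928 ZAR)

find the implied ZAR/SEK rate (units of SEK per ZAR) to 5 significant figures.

ZAR/SEK = 0.59265

1 ZAR ÷ 0.16928 = 5.90737 JPY
5.90737 JPY ÷ 9.9677 = 0.592652 SEK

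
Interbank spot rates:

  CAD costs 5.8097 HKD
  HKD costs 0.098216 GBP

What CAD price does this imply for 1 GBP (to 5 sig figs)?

GBP/CAD = 1.7525

1 GBP ÷ 0.098216 = 10.1816 HKD
10.1816 HKD ÷ 5.8097 = 1.75252 CAD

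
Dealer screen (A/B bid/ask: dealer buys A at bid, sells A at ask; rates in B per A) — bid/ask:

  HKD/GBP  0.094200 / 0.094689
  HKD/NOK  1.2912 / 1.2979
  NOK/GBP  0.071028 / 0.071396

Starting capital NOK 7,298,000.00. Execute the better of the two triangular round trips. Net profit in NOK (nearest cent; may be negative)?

Best loop NOK → HKD → GBP → NOK:
NOK 7,298,000.00 ÷ 1.2979 (buy HKD at ask) = HKD 5,622,929.35
HKD 5,622,929.35 × 0.094200 (sell HKD at bid) = GBP 529,679.94
GBP 529,679.94 ÷ 0.071396 (buy NOK at ask) = NOK 7,418,902.24

Net profit: NOK 120,902.24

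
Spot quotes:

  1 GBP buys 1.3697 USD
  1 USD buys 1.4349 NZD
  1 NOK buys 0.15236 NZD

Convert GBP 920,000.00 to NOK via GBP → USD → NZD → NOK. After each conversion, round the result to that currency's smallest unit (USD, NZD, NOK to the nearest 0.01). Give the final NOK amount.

NOK 11,867,628.84

GBP 920,000.00 × 1.3697 = USD 1,260,124.00
USD 1,260,124.00 × 1.4349 = NZD 1,808,151.93
NZD 1,808,151.93 ÷ 0.15236 = NOK 11,867,628.84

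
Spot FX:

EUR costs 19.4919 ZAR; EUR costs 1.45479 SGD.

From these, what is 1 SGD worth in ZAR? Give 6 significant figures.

SGD/ZAR = 13.3984

1 SGD ÷ 1.45479 = 0.687384 EUR
0.687384 EUR × 19.4919 = 13.3984 ZAR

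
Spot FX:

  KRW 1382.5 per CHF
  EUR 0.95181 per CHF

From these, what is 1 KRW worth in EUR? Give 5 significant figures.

1 KRW ÷ 1382.5 = 0.000723327 CHF
0.000723327 CHF × 0.95181 = 0.00068847 EUR

KRW/EUR = 0.00068847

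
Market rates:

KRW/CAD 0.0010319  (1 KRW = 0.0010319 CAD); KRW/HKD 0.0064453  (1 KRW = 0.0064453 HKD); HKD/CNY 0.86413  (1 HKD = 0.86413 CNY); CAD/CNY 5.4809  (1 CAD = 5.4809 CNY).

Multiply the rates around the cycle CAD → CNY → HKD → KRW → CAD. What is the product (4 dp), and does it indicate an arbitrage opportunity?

Around CAD → CNY → HKD → KRW → CAD: 1 × 5.4809 ÷ 0.86413 ÷ 0.0064453 × 0.0010319 = 1.015470
Product > 1; profitable direction is CAD → CNY → HKD → KRW → CAD.

1.0155 (arbitrage exists)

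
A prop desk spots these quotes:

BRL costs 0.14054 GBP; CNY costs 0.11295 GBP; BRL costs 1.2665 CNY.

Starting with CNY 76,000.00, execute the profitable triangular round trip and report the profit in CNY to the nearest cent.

Profitable loop is CNY → GBP → BRL → CNY:
CNY 76,000.00 × 0.11295 = GBP 8,584.20
GBP 8,584.20 ÷ 0.14054 = BRL 61,080.12
BRL 61,080.12 × 1.2665 = CNY 77,357.97
Profit = CNY 77,357.97 − CNY 76,000.00

Profit: CNY 1,357.97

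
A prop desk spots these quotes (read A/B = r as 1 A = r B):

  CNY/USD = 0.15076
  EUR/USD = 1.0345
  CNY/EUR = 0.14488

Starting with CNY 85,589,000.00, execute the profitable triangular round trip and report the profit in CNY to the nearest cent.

Profitable loop is CNY → USD → EUR → CNY:
CNY 85,589,000.00 × 0.15076 = USD 12,903,397.64
USD 12,903,397.64 ÷ 1.0345 = EUR 12,473,076.50
EUR 12,473,076.50 ÷ 0.14488 = CNY 86,092,466.18
Profit = CNY 86,092,466.18 − CNY 85,589,000.00

Profit: CNY 503,466.18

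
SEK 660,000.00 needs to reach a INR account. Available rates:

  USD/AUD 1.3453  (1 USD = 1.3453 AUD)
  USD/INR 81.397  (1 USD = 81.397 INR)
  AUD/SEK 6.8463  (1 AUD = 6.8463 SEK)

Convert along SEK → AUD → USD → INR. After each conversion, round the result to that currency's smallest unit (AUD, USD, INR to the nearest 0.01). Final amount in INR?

INR 5,832,802.39

SEK 660,000.00 ÷ 6.8463 = AUD 96,402.44
AUD 96,402.44 ÷ 1.3453 = USD 71,658.69
USD 71,658.69 × 81.397 = INR 5,832,802.39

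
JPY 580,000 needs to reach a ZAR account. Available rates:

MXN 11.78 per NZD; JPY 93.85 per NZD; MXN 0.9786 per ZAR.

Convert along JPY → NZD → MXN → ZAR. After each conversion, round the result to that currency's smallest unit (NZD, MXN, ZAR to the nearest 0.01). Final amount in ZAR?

JPY 580,000 ÷ 93.85 = NZD 6,180.07
NZD 6,180.07 × 11.78 = MXN 72,801.22
MXN 72,801.22 ÷ 0.9786 = ZAR 74,393.24

ZAR 74,393.24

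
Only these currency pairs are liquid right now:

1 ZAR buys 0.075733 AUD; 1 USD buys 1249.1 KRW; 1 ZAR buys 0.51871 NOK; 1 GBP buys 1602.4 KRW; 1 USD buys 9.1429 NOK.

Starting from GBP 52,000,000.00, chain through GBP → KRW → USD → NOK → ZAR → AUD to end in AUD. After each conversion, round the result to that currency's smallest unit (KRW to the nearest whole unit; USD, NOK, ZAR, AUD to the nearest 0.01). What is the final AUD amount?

AUD 89,047,469.30

GBP 52,000,000.00 × 1602.4 = KRW 83,324,800,000
KRW 83,324,800,000 ÷ 1249.1 = USD 66,707,869.67
USD 66,707,869.67 × 9.1429 = NOK 609,903,381.61
NOK 609,903,381.61 ÷ 0.51871 = ZAR 1,175,808,026.86
ZAR 1,175,808,026.86 × 0.075733 = AUD 89,047,469.30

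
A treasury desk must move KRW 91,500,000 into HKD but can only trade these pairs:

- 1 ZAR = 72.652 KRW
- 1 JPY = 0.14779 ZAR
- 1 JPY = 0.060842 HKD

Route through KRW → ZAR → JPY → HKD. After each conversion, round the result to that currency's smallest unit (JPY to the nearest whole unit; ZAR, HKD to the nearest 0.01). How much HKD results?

KRW 91,500,000 ÷ 72.652 = ZAR 1,259,428.51
ZAR 1,259,428.51 ÷ 0.14779 = JPY 8,521,744
JPY 8,521,744 × 0.060842 = HKD 518,479.95

HKD 518,479.95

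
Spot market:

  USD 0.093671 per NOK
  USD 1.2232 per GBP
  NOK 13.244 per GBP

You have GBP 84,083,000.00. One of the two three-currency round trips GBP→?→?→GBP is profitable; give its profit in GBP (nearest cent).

Profitable loop is GBP → NOK → USD → GBP:
GBP 84,083,000.00 × 13.244 = NOK 1,113,595,252.00
NOK 1,113,595,252.00 × 0.093671 = USD 104,311,580.85
USD 104,311,580.85 ÷ 1.2232 = GBP 85,277,616.78
Profit = GBP 85,277,616.78 − GBP 84,083,000.00

Profit: GBP 1,194,616.78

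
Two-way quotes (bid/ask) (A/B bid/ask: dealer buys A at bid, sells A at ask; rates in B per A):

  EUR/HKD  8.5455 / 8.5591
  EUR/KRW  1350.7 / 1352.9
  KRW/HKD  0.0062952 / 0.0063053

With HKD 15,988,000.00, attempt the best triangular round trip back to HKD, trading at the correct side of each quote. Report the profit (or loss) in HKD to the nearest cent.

Net profit: HKD 28,225.20

Best loop HKD → KRW → EUR → HKD:
HKD 15,988,000.00 ÷ 0.0063053 (buy KRW at ask) = KRW 2,535,644,616
KRW 2,535,644,616 ÷ 1352.9 (buy EUR at ask) = EUR 1,874,229.15
EUR 1,874,229.15 × 8.5455 (sell EUR at bid) = HKD 16,016,225.20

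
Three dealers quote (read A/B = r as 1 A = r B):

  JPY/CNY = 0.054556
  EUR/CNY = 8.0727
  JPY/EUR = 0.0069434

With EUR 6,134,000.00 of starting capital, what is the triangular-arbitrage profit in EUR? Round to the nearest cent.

Profit: EUR 168,200.99

Profitable loop is EUR → CNY → JPY → EUR:
EUR 6,134,000.00 × 8.0727 = CNY 49,517,941.80
CNY 49,517,941.80 ÷ 0.054556 = JPY 907,653,453
JPY 907,653,453 × 0.0069434 = EUR 6,302,200.99
Profit = EUR 6,302,200.99 − EUR 6,134,000.00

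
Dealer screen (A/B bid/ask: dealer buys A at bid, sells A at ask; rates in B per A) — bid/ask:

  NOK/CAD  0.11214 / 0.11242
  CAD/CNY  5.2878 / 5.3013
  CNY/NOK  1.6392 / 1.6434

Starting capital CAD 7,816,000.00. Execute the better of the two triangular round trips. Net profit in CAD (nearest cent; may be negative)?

Best loop CAD → NOK → CNY → CAD:
CAD 7,816,000.00 ÷ 0.11242 (buy NOK at ask) = NOK 69,524,995.55
NOK 69,524,995.55 ÷ 1.6434 (buy CNY at ask) = CNY 42,305,583.27
CNY 42,305,583.27 ÷ 5.3013 (buy CAD at ask) = CAD 7,980,228.11

Net profit: CAD 164,228.11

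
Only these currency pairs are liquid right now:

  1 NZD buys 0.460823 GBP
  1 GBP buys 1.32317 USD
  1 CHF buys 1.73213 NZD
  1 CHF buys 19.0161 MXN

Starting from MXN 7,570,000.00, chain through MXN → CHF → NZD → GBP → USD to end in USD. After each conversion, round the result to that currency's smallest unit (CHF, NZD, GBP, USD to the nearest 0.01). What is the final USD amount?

MXN 7,570,000.00 ÷ 19.0161 = CHF 398,083.73
CHF 398,083.73 × 1.73213 = NZD 689,532.77
NZD 689,532.77 × 0.460823 = GBP 317,752.56
GBP 317,752.56 × 1.32317 = USD 420,440.65

USD 420,440.65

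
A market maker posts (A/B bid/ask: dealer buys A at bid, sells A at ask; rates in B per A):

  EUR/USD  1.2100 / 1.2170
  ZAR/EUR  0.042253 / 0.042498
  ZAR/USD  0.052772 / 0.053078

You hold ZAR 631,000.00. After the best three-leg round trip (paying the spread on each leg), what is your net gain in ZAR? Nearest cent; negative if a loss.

Best loop ZAR → USD → EUR → ZAR:
ZAR 631,000.00 × 0.052772 (sell ZAR at bid) = USD 33,299.13
USD 33,299.13 ÷ 1.2170 (buy EUR at ask) = EUR 27,361.65
EUR 27,361.65 ÷ 0.042498 (buy ZAR at ask) = ZAR 643,833.90

Net profit: ZAR 12,833.90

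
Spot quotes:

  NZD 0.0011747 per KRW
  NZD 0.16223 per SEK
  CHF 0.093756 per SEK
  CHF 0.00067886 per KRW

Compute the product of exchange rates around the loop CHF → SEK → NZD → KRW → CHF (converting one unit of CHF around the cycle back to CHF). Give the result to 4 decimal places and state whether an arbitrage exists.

1.0000 (no arbitrage)

Around CHF → SEK → NZD → KRW → CHF: 1 ÷ 0.093756 × 0.16223 ÷ 0.0011747 × 0.00067886 = 0.999966
Product ≈ 1 (deviation 0.003%, within rounding noise).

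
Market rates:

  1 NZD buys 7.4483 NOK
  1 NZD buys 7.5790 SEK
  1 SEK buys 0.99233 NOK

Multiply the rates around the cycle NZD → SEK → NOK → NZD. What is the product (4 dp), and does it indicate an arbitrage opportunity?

Around NZD → SEK → NOK → NZD: 1 × 7.5790 × 0.99233 ÷ 7.4483 = 1.009743
Product > 1; profitable direction is NZD → SEK → NOK → NZD.

1.0097 (arbitrage exists)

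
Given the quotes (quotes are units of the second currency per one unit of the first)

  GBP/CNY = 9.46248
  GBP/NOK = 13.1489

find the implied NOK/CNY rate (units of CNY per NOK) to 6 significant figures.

1 NOK ÷ 13.1489 = 0.076052 GBP
0.076052 GBP × 9.46248 = 0.71964 CNY

NOK/CNY = 0.719640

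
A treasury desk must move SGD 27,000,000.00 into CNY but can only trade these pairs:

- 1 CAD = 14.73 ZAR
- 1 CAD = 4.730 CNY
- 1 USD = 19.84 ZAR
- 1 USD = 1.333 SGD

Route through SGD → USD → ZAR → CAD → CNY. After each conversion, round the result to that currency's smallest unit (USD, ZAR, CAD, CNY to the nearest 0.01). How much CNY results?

CNY 129,042,769.88

SGD 27,000,000.00 ÷ 1.333 = USD 20,255,063.77
USD 20,255,063.77 × 19.84 = ZAR 401,860,465.20
ZAR 401,860,465.20 ÷ 14.73 = CAD 27,281,769.53
CAD 27,281,769.53 × 4.730 = CNY 129,042,769.88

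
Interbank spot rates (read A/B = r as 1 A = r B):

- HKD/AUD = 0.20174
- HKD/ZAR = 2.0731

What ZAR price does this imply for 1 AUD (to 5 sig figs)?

1 AUD ÷ 0.20174 = 4.95688 HKD
4.95688 HKD × 2.0731 = 10.2761 ZAR

AUD/ZAR = 10.276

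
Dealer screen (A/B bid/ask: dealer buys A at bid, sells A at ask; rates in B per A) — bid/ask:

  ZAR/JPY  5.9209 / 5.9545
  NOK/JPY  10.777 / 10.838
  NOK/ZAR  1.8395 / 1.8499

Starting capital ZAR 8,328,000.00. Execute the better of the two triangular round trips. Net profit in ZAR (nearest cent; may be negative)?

Net profit: ZAR 41,106.38

Best loop ZAR → JPY → NOK → ZAR:
ZAR 8,328,000.00 × 5.9209 (sell ZAR at bid) = JPY 49,309,255
JPY 49,309,255 ÷ 10.838 (buy NOK at ask) = NOK 4,549,663.70
NOK 4,549,663.70 × 1.8395 (sell NOK at bid) = ZAR 8,369,106.38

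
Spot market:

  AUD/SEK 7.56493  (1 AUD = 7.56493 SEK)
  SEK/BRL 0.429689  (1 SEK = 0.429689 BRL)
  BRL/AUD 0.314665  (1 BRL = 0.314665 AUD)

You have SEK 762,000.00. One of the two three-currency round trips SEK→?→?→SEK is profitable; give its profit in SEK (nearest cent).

Profit: SEK 17,403.87

Profitable loop is SEK → BRL → AUD → SEK:
SEK 762,000.00 × 0.429689 = BRL 327,423.02
BRL 327,423.02 × 0.314665 = AUD 103,028.56
AUD 103,028.56 × 7.56493 = SEK 779,403.87
Profit = SEK 779,403.87 − SEK 762,000.00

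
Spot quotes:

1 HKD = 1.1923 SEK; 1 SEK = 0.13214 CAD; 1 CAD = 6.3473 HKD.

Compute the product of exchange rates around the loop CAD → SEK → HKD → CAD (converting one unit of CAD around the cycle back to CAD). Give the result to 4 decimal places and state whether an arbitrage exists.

1.0000 (no arbitrage)

Around CAD → SEK → HKD → CAD: 1 ÷ 0.13214 ÷ 1.1923 ÷ 6.3473 = 0.999980
Product ≈ 1 (deviation 0.002%, within rounding noise).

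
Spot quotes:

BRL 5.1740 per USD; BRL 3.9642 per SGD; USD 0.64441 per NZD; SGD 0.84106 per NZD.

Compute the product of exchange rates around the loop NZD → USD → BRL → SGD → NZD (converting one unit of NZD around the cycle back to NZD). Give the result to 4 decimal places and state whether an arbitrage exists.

1.0000 (no arbitrage)

Around NZD → USD → BRL → SGD → NZD: 1 × 0.64441 × 5.1740 ÷ 3.9642 ÷ 0.84106 = 1.000014
Product ≈ 1 (deviation 0.001%, within rounding noise).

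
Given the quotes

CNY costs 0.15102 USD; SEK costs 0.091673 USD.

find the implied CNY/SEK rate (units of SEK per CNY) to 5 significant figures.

1 CNY × 0.15102 = 0.15102 USD
0.15102 USD ÷ 0.091673 = 1.64738 SEK

CNY/SEK = 1.6474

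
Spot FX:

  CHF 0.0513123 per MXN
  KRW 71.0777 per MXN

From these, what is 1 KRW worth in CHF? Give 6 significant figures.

1 KRW ÷ 71.0777 = 0.0140691 MXN
0.0140691 MXN × 0.0513123 = 0.000721918 CHF

KRW/CHF = 0.000721918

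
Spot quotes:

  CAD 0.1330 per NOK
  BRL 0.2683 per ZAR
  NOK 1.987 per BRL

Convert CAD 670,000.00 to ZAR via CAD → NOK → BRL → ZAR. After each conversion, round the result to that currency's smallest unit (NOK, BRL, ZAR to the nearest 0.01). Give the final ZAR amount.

ZAR 9,449,408.46

CAD 670,000.00 ÷ 0.1330 = NOK 5,037,593.98
NOK 5,037,593.98 ÷ 1.987 = BRL 2,535,276.29
BRL 2,535,276.29 ÷ 0.2683 = ZAR 9,449,408.46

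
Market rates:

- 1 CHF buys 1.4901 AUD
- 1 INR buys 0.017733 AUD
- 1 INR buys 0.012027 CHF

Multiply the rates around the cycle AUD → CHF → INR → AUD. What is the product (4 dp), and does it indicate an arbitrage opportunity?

0.9895 (arbitrage exists)

Around AUD → CHF → INR → AUD: 1 ÷ 1.4901 ÷ 0.012027 × 0.017733 = 0.989486
Product < 1; profitable direction is AUD → INR → CHF → AUD.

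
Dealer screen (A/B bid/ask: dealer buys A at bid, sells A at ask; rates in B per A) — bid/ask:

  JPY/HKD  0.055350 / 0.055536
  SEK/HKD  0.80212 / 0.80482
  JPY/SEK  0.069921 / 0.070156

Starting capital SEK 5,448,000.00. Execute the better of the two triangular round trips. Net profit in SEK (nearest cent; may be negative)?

Best loop SEK → HKD → JPY → SEK:
SEK 5,448,000.00 × 0.80212 (sell SEK at bid) = HKD 4,369,949.76
HKD 4,369,949.76 ÷ 0.055536 (buy JPY at ask) = JPY 78,686,793
JPY 78,686,793 × 0.069921 (sell JPY at bid) = SEK 5,501,859.28

Net profit: SEK 53,859.28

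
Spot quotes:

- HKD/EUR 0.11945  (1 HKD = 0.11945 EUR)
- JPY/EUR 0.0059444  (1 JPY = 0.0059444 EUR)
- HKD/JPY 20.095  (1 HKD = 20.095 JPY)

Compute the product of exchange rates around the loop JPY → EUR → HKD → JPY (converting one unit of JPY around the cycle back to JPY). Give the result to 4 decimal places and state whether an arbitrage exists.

Around JPY → EUR → HKD → JPY: 1 × 0.0059444 ÷ 0.11945 × 20.095 = 1.000023
Product ≈ 1 (deviation 0.002%, within rounding noise).

1.0000 (no arbitrage)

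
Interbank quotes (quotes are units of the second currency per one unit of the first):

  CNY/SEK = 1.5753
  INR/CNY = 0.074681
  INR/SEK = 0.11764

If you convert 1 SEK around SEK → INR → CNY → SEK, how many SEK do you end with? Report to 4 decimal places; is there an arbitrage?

1.0000 (no arbitrage)

Around SEK → INR → CNY → SEK: 1 ÷ 0.11764 × 0.074681 × 1.5753 = 1.000042
Product ≈ 1 (deviation 0.004%, within rounding noise).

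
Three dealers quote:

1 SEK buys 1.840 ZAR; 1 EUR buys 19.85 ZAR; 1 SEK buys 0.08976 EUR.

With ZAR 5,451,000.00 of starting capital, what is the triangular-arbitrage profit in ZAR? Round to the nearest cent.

Profitable loop is ZAR → EUR → SEK → ZAR:
ZAR 5,451,000.00 ÷ 19.85 = EUR 274,609.57
EUR 274,609.57 ÷ 0.08976 = SEK 3,059,375.80
SEK 3,059,375.80 × 1.840 = ZAR 5,629,251.47
Profit = ZAR 5,629,251.47 − ZAR 5,451,000.00

Profit: ZAR 178,251.47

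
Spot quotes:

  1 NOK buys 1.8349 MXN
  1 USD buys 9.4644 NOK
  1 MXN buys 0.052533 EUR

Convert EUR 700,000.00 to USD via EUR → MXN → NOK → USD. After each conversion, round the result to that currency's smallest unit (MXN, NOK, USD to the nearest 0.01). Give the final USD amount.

EUR 700,000.00 ÷ 0.052533 = MXN 13,324,957.65
MXN 13,324,957.65 ÷ 1.8349 = NOK 7,261,953.05
NOK 7,261,953.05 ÷ 9.4644 = USD 767,291.43

USD 767,291.43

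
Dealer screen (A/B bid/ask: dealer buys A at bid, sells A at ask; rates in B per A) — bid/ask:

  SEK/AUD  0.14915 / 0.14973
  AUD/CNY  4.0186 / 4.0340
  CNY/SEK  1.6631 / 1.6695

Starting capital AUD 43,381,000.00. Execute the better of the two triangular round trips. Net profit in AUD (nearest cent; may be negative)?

Net result: AUD -137,985.62 (no profitable arbitrage after spreads)

Best loop AUD → CNY → SEK → AUD:
AUD 43,381,000.00 × 4.0186 (sell AUD at bid) = CNY 174,330,886.60
CNY 174,330,886.60 × 1.6631 (sell CNY at bid) = SEK 289,929,697.50
SEK 289,929,697.50 × 0.14915 (sell SEK at bid) = AUD 43,243,014.38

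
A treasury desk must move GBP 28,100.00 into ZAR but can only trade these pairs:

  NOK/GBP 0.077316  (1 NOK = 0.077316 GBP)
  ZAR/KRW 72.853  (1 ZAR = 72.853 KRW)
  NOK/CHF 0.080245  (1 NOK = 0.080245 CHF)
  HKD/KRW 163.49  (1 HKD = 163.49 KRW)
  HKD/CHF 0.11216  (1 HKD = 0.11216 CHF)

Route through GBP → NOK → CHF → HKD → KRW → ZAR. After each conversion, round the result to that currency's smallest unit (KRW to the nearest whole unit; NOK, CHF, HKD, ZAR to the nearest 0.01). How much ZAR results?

GBP 28,100.00 ÷ 0.077316 = NOK 363,443.53
NOK 363,443.53 × 0.080245 = CHF 29,164.53
CHF 29,164.53 ÷ 0.11216 = HKD 260,026.12
HKD 260,026.12 × 163.49 = KRW 42,511,670
KRW 42,511,670 ÷ 72.853 = ZAR 583,526.69

ZAR 583,526.69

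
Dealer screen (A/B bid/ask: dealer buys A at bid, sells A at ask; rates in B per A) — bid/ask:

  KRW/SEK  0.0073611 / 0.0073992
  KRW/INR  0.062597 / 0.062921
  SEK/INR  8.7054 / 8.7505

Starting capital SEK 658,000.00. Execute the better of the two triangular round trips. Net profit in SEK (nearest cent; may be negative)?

Net profit: SEK 12,134.11

Best loop SEK → INR → KRW → SEK:
SEK 658,000.00 × 8.7054 (sell SEK at bid) = INR 5,728,153.20
INR 5,728,153.20 ÷ 0.062921 (buy KRW at ask) = KRW 91,037,224
KRW 91,037,224 × 0.0073611 (sell KRW at bid) = SEK 670,134.11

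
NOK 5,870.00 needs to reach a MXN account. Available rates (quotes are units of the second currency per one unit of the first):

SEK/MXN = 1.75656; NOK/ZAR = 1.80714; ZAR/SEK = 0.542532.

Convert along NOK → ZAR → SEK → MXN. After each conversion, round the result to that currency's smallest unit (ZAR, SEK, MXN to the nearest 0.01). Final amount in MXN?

NOK 5,870.00 × 1.80714 = ZAR 10,607.91
ZAR 10,607.91 × 0.542532 = SEK 5,755.13
SEK 5,755.13 × 1.75656 = MXN 10,109.23

MXN 10,109.23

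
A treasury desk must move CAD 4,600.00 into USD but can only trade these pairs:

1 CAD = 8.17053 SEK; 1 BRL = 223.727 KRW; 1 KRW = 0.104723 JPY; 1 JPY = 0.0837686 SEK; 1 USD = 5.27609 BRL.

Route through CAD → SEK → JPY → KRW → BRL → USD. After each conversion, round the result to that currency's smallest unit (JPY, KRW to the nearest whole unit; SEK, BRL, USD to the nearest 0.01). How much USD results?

CAD 4,600.00 × 8.17053 = SEK 37,584.44
SEK 37,584.44 ÷ 0.0837686 = JPY 448,670
JPY 448,670 ÷ 0.104723 = KRW 4,284,350
KRW 4,284,350 ÷ 223.727 = BRL 19,149.90
BRL 19,149.90 ÷ 5.27609 = USD 3,629.56

USD 3,629.56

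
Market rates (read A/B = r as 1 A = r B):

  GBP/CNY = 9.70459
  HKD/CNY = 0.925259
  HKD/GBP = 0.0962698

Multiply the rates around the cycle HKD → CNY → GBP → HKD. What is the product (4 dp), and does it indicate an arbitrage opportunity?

Around HKD → CNY → GBP → HKD: 1 × 0.925259 ÷ 9.70459 ÷ 0.0962698 = 0.990367
Product < 1; profitable direction is HKD → GBP → CNY → HKD.

0.9904 (arbitrage exists)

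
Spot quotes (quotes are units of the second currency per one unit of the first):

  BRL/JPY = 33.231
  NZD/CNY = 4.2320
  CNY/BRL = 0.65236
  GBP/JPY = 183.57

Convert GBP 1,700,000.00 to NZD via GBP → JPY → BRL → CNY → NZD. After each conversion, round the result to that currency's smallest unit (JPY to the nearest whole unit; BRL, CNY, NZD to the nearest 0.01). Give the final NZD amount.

NZD 3,401,529.45

GBP 1,700,000.00 × 183.57 = JPY 312,069,000
JPY 312,069,000 ÷ 33.231 = BRL 9,390,900.06
BRL 9,390,900.06 ÷ 0.65236 = CNY 14,395,272.64
CNY 14,395,272.64 ÷ 4.2320 = NZD 3,401,529.45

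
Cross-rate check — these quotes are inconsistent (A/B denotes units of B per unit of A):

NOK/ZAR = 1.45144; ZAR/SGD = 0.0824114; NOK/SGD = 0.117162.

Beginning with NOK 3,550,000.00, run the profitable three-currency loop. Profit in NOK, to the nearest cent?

Profit: NOK 74,331.85

Profitable loop is NOK → ZAR → SGD → NOK:
NOK 3,550,000.00 × 1.45144 = ZAR 5,152,612.00
ZAR 5,152,612.00 × 0.0824114 = SGD 424,633.97
SGD 424,633.97 ÷ 0.117162 = NOK 3,624,331.85
Profit = NOK 3,624,331.85 − NOK 3,550,000.00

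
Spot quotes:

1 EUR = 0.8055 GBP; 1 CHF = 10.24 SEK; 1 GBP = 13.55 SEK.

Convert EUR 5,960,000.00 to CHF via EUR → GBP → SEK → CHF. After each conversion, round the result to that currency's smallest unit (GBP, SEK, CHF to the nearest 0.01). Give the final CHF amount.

CHF 6,352,594.63

EUR 5,960,000.00 × 0.8055 = GBP 4,800,780.00
GBP 4,800,780.00 × 13.55 = SEK 65,050,569.00
SEK 65,050,569.00 ÷ 10.24 = CHF 6,352,594.63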